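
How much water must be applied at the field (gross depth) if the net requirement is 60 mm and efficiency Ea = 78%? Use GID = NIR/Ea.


Ea = 78% = 0.78
GID = NIR / Ea = 60 / 0.78 = 76.9231 mm

76.9231 mm


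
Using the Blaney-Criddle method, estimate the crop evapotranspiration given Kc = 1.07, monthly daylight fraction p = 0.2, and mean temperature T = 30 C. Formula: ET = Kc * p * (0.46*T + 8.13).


ET = Kc * p * (0.46*T + 8.13)
ET = 1.07 * 0.2 * (0.46*30 + 8.13)
ET = 1.07 * 0.2 * 21.9300

4.6930 mm/day


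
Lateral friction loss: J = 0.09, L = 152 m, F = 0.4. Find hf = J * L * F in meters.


hf = J * L * F = 0.09 * 152 * 0.4 = 5.4720 m

5.4720 m


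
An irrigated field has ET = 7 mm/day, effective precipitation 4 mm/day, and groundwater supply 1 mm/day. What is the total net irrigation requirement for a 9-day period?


Daily deficit = ET - Pe - GW = 7 - 4 - 1 = 2 mm/day
NIR = 2 * 9 = 18 mm

18.0000 mm


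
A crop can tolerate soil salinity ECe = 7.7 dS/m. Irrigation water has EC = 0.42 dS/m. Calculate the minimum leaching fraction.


LR = ECiw / (5*ECe - ECiw)
LR = 0.42 / (5*7.7 - 0.42)
LR = 0.42 / 38.0800

0.0110


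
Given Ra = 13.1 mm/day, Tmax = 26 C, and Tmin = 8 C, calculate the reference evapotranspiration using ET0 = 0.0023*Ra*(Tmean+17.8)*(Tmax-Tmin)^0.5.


Tmean = (Tmax + Tmin)/2 = (26 + 8)/2 = 17.0
ET0 = 0.0023 * 13.1 * (17.0 + 17.8) * sqrt(26 - 8)
ET0 = 0.0023 * 13.1 * 34.8 * 4.242641

4.4485 mm/day


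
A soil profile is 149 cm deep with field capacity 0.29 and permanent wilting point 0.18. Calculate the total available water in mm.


AWC = (FC - PWP) * d * 10
AWC = (0.29 - 0.18) * 149 * 10
AWC = 0.1100 * 149 * 10

163.9000 mm


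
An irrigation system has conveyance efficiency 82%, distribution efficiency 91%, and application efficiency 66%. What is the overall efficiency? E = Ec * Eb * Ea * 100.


Ec = 0.82, Eb = 0.91, Ea = 0.66
E = 0.82 * 0.91 * 0.66 * 100 = 49.2492%

49.2492 %


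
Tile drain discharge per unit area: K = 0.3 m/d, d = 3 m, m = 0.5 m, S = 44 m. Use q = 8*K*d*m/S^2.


q = 8*K*d*m/S^2
q = 8*0.3*3*0.5/44^2
q = 3.6000 / 1936

0.0019 m/d


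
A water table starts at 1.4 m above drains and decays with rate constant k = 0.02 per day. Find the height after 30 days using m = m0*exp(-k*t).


m = m0 * exp(-k*t)
m = 1.4 * exp(-0.02 * 30)
m = 1.4 * exp(-0.6000)

0.7683 m


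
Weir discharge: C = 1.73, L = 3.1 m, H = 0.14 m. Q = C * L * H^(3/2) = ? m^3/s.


Q = C * L * H^(3/2) = 1.73 * 3.1 * 0.14^1.5 = 1.73 * 3.1 * 0.052383

0.2809 m^3/s


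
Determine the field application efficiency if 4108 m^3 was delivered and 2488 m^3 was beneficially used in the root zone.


Ea = V_root / V_field * 100 = 2488 / 4108 * 100 = 60.5648%

60.5648 %


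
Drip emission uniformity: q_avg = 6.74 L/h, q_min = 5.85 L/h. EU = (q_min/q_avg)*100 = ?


EU = (q_min/q_avg)*100 = (5.85/6.74)*100 = 86.7953%

86.7953 %


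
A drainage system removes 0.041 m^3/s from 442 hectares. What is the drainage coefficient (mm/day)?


DC = Q * 86400 / (A * 10000) * 1000
DC = 0.041 * 86400 / (442 * 10000) * 1000
DC = 3542400.0000 / 4420000

0.8014 mm/day


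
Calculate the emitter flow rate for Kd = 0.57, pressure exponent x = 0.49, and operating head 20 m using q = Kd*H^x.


q = Kd * H^x = 0.57 * 20^0.49 = 0.57 * 4.340150

2.4739 L/h


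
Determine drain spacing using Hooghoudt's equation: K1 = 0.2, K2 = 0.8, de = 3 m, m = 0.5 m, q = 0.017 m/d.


S^2 = 8*K2*de*m/q + 4*K1*m^2/q
S^2 = 8*0.8*3*0.5/0.017 + 4*0.2*0.5^2/0.017
S = sqrt(576.4706)

24.0098 m


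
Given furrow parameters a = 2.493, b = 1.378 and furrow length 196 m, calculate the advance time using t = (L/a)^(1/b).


t = (L/a)^(1/b)
t = (196/2.493)^(1/1.378)
t = 78.620136^(1/1.378)

23.7448 min


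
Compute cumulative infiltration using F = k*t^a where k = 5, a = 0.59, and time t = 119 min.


F = k * t^a = 5 * 119^0.59
F = 5 * 16.771531

83.8577 mm


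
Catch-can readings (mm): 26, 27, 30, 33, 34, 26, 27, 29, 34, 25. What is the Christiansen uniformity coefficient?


mean = 29.100000 mm
MAD = 2.920000 mm
CU = (1 - 2.920000/29.100000)*100

89.9656 %


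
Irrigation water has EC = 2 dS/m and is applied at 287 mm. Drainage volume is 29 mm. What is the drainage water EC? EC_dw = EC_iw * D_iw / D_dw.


EC_dw = EC_iw * D_iw / D_dw
EC_dw = 2 * 287 / 29
EC_dw = 574 / 29

19.7931 dS/m


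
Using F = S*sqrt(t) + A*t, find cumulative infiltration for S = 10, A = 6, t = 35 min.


F = S*sqrt(t) + A*t
F = 10*sqrt(35) + 6*35
F = 10*5.916080 + 210

269.1608 mm


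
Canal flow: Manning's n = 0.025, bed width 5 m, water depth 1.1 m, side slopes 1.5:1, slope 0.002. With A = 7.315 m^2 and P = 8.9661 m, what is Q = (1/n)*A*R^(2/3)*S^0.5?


R = A/P = 7.315/8.9661 = 0.815851
Q = (1/0.025) * 7.315 * 0.815851^(2/3) * 0.002^0.5

11.4252 m^3/s


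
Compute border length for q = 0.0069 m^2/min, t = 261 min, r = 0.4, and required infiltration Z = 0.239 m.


L = q*t/((1+r)*Z)
L = 0.0069*261/((1+0.4)*0.239)
L = 1.8009/0.3346

5.3822 m


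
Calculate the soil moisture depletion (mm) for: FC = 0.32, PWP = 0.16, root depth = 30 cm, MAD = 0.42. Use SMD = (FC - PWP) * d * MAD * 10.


SMD = (FC - PWP) * d * MAD * 10
SMD = (0.32 - 0.16) * 30 * 0.42 * 10
SMD = 0.1600 * 30 * 0.42 * 10

20.1600 mm


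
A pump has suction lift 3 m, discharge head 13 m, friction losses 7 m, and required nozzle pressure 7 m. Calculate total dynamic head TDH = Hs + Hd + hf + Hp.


TDH = Hs + Hd + hf + Hp = 3 + 13 + 7 + 7 = 30

30 m


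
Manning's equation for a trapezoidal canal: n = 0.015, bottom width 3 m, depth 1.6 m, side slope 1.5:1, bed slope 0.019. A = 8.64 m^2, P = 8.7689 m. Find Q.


R = A/P = 8.64/8.7689 = 0.985300
Q = (1/0.015) * 8.64 * 0.985300^(2/3) * 0.019^0.5

78.6161 m^3/s


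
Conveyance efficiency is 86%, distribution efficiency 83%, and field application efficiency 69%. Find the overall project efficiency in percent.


Ec = 0.86, Eb = 0.83, Ea = 0.69
E = 0.86 * 0.83 * 0.69 * 100 = 49.2522%

49.2522 %


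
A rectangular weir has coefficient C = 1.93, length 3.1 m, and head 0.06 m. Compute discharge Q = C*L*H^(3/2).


Q = C * L * H^(3/2) = 1.93 * 3.1 * 0.06^1.5 = 1.93 * 3.1 * 0.014697

0.0879 m^3/s


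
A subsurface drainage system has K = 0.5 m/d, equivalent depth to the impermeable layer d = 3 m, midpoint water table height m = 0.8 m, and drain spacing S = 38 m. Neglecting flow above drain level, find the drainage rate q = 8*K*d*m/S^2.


q = 8*K*d*m/S^2
q = 8*0.5*3*0.8/38^2
q = 9.6000 / 1444

0.0066 m/d


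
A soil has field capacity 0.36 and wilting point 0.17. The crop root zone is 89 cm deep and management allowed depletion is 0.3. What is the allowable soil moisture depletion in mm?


SMD = (FC - PWP) * d * MAD * 10
SMD = (0.36 - 0.17) * 89 * 0.3 * 10
SMD = 0.1900 * 89 * 0.3 * 10

50.7300 mm


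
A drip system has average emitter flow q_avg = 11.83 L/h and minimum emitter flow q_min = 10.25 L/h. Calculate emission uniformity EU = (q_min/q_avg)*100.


EU = (q_min/q_avg)*100 = (10.25/11.83)*100 = 86.6441%

86.6441 %


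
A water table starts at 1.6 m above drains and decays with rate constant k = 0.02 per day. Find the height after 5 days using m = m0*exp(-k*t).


m = m0 * exp(-k*t)
m = 1.6 * exp(-0.02 * 5)
m = 1.6 * exp(-0.1000)

1.4477 m


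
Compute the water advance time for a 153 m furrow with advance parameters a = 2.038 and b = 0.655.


t = (L/a)^(1/b)
t = (153/2.038)^(1/0.655)
t = 75.073602^(1/0.655)

730.0277 min


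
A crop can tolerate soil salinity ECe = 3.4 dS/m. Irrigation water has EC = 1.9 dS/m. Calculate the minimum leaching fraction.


LR = ECiw / (5*ECe - ECiw)
LR = 1.9 / (5*3.4 - 1.9)
LR = 1.9 / 15.1000

0.1258


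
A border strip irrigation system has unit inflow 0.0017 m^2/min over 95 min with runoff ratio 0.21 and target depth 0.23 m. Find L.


L = q*t/((1+r)*Z)
L = 0.0017*95/((1+0.21)*0.23)
L = 0.1615/0.2783

0.5803 m


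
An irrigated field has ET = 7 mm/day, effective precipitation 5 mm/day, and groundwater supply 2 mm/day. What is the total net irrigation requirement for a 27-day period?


Daily deficit = ET - Pe - GW = 7 - 5 - 2 = 0 mm/day
NIR = 0 * 27 = 0 mm

0 mm


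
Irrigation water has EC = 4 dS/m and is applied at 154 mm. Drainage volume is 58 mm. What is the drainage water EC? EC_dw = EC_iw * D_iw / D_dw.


EC_dw = EC_iw * D_iw / D_dw
EC_dw = 4 * 154 / 58
EC_dw = 616 / 58

10.6207 dS/m


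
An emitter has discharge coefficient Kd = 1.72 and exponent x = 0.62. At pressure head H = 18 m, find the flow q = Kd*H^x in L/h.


q = Kd * H^x = 1.72 * 18^0.62 = 1.72 * 6.001626

10.3228 L/h


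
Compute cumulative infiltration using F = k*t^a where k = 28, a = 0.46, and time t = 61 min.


F = k * t^a = 28 * 61^0.46
F = 28 * 6.626004

185.5281 mm


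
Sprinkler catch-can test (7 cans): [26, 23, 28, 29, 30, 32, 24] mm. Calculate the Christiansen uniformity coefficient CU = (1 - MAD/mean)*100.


mean = 27.428571 mm
MAD = 2.653061 mm
CU = (1 - 2.653061/27.428571)*100

90.3274 %


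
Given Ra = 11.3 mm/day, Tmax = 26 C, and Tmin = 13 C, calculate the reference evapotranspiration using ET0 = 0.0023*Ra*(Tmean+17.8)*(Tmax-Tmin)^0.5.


Tmean = (Tmax + Tmin)/2 = (26 + 13)/2 = 19.5
ET0 = 0.0023 * 11.3 * (19.5 + 17.8) * sqrt(26 - 13)
ET0 = 0.0023 * 11.3 * 37.3 * 3.605551

3.4953 mm/day


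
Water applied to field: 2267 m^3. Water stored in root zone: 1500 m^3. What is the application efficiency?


Ea = V_root / V_field * 100 = 1500 / 2267 * 100 = 66.1667%

66.1667 %


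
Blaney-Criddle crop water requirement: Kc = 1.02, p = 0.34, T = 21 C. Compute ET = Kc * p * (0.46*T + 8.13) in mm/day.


ET = Kc * p * (0.46*T + 8.13)
ET = 1.02 * 0.34 * (0.46*21 + 8.13)
ET = 1.02 * 0.34 * 17.7900

6.1696 mm/day


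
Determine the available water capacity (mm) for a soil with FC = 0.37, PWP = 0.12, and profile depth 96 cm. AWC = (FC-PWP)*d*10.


AWC = (FC - PWP) * d * 10
AWC = (0.37 - 0.12) * 96 * 10
AWC = 0.2500 * 96 * 10

240.0000 mm


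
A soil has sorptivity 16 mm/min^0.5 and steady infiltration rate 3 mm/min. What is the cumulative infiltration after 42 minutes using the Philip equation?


F = S*sqrt(t) + A*t
F = 16*sqrt(42) + 3*42
F = 16*6.480741 + 126

229.6919 mm


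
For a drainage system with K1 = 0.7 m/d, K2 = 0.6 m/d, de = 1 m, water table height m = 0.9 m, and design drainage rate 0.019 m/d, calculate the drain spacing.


S^2 = 8*K2*de*m/q + 4*K1*m^2/q
S^2 = 8*0.6*1*0.9/0.019 + 4*0.7*0.9^2/0.019
S = sqrt(346.7368)

18.6209 m


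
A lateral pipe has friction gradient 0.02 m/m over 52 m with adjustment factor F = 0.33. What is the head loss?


hf = J * L * F = 0.02 * 52 * 0.33 = 0.3432 m

0.3432 m


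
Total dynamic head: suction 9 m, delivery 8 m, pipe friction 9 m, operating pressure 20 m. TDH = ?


TDH = Hs + Hd + hf + Hp = 9 + 8 + 9 + 20 = 46

46 m


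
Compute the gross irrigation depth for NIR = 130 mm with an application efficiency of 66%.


Ea = 66% = 0.66
GID = NIR / Ea = 130 / 0.66 = 196.9697 mm

196.9697 mm


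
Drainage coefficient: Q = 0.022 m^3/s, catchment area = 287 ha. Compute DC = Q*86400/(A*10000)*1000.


DC = Q * 86400 / (A * 10000) * 1000
DC = 0.022 * 86400 / (287 * 10000) * 1000
DC = 1900800.0000 / 2870000

0.6623 mm/day


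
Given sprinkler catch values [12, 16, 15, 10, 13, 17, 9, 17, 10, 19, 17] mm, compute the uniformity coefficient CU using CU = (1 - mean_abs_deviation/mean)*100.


mean = 14.090909 mm
MAD = 2.991736 mm
CU = (1 - 2.991736/14.090909)*100

78.7683 %


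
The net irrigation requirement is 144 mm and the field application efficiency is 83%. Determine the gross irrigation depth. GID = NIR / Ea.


Ea = 83% = 0.83
GID = NIR / Ea = 144 / 0.83 = 173.4940 mm

173.4940 mm


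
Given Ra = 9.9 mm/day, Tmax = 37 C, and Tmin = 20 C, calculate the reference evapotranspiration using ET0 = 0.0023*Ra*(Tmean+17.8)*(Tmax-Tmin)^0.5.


Tmean = (Tmax + Tmin)/2 = (37 + 20)/2 = 28.5
ET0 = 0.0023 * 9.9 * (28.5 + 17.8) * sqrt(37 - 20)
ET0 = 0.0023 * 9.9 * 46.3 * 4.123106

4.3468 mm/day


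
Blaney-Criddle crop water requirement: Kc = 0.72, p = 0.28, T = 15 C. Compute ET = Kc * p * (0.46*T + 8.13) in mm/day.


ET = Kc * p * (0.46*T + 8.13)
ET = 0.72 * 0.28 * (0.46*15 + 8.13)
ET = 0.72 * 0.28 * 15.0300

3.0300 mm/day


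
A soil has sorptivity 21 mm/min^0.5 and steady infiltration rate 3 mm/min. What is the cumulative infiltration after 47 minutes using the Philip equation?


F = S*sqrt(t) + A*t
F = 21*sqrt(47) + 3*47
F = 21*6.855655 + 141

284.9688 mm


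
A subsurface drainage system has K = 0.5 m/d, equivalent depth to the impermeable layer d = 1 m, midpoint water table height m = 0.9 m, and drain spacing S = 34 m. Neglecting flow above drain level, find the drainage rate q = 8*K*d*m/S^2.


q = 8*K*d*m/S^2
q = 8*0.5*1*0.9/34^2
q = 3.6000 / 1156

0.0031 m/d


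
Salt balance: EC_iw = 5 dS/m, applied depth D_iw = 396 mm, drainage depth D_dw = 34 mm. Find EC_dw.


EC_dw = EC_iw * D_iw / D_dw
EC_dw = 5 * 396 / 34
EC_dw = 1980 / 34

58.2353 dS/m


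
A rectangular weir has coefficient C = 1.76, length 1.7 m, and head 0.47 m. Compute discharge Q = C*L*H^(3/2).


Q = C * L * H^(3/2) = 1.76 * 1.7 * 0.47^1.5 = 1.76 * 1.7 * 0.322216

0.9641 m^3/s


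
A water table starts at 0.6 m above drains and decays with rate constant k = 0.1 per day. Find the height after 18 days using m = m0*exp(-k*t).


m = m0 * exp(-k*t)
m = 0.6 * exp(-0.1 * 18)
m = 0.6 * exp(-1.8000)

0.0992 m


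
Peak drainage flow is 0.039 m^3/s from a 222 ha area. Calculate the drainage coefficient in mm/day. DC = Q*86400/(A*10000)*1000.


DC = Q * 86400 / (A * 10000) * 1000
DC = 0.039 * 86400 / (222 * 10000) * 1000
DC = 3369600.0000 / 2220000

1.5178 mm/day


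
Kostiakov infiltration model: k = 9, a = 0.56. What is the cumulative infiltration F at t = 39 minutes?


F = k * t^a = 9 * 39^0.56
F = 9 * 7.780297

70.0227 mm


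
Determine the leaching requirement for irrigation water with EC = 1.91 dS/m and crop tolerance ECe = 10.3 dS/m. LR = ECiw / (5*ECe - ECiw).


LR = ECiw / (5*ECe - ECiw)
LR = 1.91 / (5*10.3 - 1.91)
LR = 1.91 / 49.5900

0.0385


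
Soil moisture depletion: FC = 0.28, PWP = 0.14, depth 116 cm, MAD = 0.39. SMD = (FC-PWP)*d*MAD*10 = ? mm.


SMD = (FC - PWP) * d * MAD * 10
SMD = (0.28 - 0.14) * 116 * 0.39 * 10
SMD = 0.1400 * 116 * 0.39 * 10

63.3360 mm


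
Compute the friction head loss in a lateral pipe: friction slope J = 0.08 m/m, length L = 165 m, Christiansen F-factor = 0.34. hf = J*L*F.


hf = J * L * F = 0.08 * 165 * 0.34 = 4.4880 m

4.4880 m


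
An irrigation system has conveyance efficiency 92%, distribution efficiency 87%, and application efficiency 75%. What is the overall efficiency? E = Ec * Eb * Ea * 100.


Ec = 0.92, Eb = 0.87, Ea = 0.75
E = 0.92 * 0.87 * 0.75 * 100 = 60.0300%

60.0300 %


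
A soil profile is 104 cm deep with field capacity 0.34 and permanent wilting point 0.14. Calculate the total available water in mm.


AWC = (FC - PWP) * d * 10
AWC = (0.34 - 0.14) * 104 * 10
AWC = 0.2000 * 104 * 10

208.0000 mm


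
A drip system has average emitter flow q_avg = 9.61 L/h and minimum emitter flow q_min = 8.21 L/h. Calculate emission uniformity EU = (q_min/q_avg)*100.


EU = (q_min/q_avg)*100 = (8.21/9.61)*100 = 85.4318%

85.4318 %


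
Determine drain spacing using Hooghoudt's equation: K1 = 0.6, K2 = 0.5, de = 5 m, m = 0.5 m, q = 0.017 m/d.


S^2 = 8*K2*de*m/q + 4*K1*m^2/q
S^2 = 8*0.5*5*0.5/0.017 + 4*0.6*0.5^2/0.017
S = sqrt(623.5294)

24.9706 m


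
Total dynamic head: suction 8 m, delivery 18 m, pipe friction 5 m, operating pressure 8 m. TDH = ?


TDH = Hs + Hd + hf + Hp = 8 + 18 + 5 + 8 = 39

39 m


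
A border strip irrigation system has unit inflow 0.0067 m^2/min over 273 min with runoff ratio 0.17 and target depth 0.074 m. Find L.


L = q*t/((1+r)*Z)
L = 0.0067*273/((1+0.17)*0.074)
L = 1.8291/0.08658

21.1261 m


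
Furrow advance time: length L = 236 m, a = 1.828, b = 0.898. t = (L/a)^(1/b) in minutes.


t = (L/a)^(1/b)
t = (236/1.828)^(1/0.898)
t = 129.102845^(1/0.898)

224.2374 min


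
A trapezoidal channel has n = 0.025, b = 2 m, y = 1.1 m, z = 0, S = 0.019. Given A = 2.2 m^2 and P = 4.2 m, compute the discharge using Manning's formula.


R = A/P = 2.2/4.2 = 0.523810
Q = (1/0.025) * 2.2 * 0.523810^(2/3) * 0.019^0.5

7.8821 m^3/s


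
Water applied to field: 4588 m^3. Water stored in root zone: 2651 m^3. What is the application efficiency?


Ea = V_root / V_field * 100 = 2651 / 4588 * 100 = 57.7812%

57.7812 %


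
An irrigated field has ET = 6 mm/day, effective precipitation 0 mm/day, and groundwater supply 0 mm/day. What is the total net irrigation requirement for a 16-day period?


Daily deficit = ET - Pe - GW = 6 - 0 - 0 = 6 mm/day
NIR = 6 * 16 = 96 mm

96.0000 mm


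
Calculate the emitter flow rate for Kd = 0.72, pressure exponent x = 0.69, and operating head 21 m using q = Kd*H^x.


q = Kd * H^x = 0.72 * 21^0.69 = 0.72 * 8.172056

5.8839 L/h


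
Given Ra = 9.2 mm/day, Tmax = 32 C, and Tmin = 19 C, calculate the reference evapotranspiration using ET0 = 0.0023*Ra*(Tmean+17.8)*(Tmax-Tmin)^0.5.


Tmean = (Tmax + Tmin)/2 = (32 + 19)/2 = 25.5
ET0 = 0.0023 * 9.2 * (25.5 + 17.8) * sqrt(32 - 19)
ET0 = 0.0023 * 9.2 * 43.3 * 3.605551

3.3035 mm/day


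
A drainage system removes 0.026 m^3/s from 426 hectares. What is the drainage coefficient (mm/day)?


DC = Q * 86400 / (A * 10000) * 1000
DC = 0.026 * 86400 / (426 * 10000) * 1000
DC = 2246400.0000 / 4260000

0.5273 mm/day


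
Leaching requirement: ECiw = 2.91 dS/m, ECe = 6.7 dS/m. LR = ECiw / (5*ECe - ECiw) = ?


LR = ECiw / (5*ECe - ECiw)
LR = 2.91 / (5*6.7 - 2.91)
LR = 2.91 / 30.5900

0.0951


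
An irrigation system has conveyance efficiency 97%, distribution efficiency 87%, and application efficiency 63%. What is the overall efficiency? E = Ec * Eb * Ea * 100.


Ec = 0.97, Eb = 0.87, Ea = 0.63
E = 0.97 * 0.87 * 0.63 * 100 = 53.1657%

53.1657 %


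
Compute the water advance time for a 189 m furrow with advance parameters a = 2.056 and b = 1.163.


t = (L/a)^(1/b)
t = (189/2.056)^(1/1.163)
t = 91.926070^(1/1.163)

48.7813 min


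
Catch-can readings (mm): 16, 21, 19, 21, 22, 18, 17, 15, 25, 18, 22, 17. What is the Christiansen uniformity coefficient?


mean = 19.250000 mm
MAD = 2.458333 mm
CU = (1 - 2.458333/19.250000)*100

87.2294 %


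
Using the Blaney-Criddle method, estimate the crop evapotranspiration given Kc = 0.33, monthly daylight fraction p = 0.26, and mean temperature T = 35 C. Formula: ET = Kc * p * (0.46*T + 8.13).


ET = Kc * p * (0.46*T + 8.13)
ET = 0.33 * 0.26 * (0.46*35 + 8.13)
ET = 0.33 * 0.26 * 24.2300

2.0789 mm/day


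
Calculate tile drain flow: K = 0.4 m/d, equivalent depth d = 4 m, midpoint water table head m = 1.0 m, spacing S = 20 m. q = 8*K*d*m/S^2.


q = 8*K*d*m/S^2
q = 8*0.4*4*1.0/20^2
q = 12.8000 / 400

0.0320 m/d


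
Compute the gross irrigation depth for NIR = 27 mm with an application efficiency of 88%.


Ea = 88% = 0.88
GID = NIR / Ea = 27 / 0.88 = 30.6818 mm

30.6818 mm


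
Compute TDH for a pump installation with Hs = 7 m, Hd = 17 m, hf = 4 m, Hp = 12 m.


TDH = Hs + Hd + hf + Hp = 7 + 17 + 4 + 12 = 40

40 m


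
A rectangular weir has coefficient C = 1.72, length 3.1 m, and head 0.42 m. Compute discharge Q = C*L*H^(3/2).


Q = C * L * H^(3/2) = 1.72 * 3.1 * 0.42^1.5 = 1.72 * 3.1 * 0.272191

1.4513 m^3/s


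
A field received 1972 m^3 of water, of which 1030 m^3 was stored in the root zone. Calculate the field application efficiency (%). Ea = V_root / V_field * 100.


Ea = V_root / V_field * 100 = 1030 / 1972 * 100 = 52.2312%

52.2312 %


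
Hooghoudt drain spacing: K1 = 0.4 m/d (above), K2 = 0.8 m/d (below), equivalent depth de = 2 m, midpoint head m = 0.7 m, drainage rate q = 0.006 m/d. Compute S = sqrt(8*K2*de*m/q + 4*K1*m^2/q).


S^2 = 8*K2*de*m/q + 4*K1*m^2/q
S^2 = 8*0.8*2*0.7/0.006 + 4*0.4*0.7^2/0.006
S = sqrt(1624.0000)

40.2989 m


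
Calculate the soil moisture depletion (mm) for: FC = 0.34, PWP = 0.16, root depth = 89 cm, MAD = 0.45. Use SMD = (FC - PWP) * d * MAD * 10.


SMD = (FC - PWP) * d * MAD * 10
SMD = (0.34 - 0.16) * 89 * 0.45 * 10
SMD = 0.1800 * 89 * 0.45 * 10

72.0900 mm


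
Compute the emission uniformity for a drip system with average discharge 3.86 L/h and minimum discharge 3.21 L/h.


EU = (q_min/q_avg)*100 = (3.21/3.86)*100 = 83.1606%

83.1606 %


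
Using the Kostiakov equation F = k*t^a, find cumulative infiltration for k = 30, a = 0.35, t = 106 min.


F = k * t^a = 30 * 106^0.35
F = 30 * 5.115134

153.4540 mm


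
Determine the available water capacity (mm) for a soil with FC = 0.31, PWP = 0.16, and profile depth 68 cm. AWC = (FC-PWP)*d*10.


AWC = (FC - PWP) * d * 10
AWC = (0.31 - 0.16) * 68 * 10
AWC = 0.1500 * 68 * 10

102.0000 mm


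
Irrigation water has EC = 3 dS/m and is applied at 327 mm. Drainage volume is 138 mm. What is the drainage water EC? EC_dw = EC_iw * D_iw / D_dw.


EC_dw = EC_iw * D_iw / D_dw
EC_dw = 3 * 327 / 138
EC_dw = 981 / 138

7.1087 dS/m


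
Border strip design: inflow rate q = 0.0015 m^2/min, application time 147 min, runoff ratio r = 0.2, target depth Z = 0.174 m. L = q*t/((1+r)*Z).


L = q*t/((1+r)*Z)
L = 0.0015*147/((1+0.2)*0.174)
L = 0.2205/0.2088

1.0560 m


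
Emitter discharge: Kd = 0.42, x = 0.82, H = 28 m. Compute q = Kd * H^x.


q = Kd * H^x = 0.42 * 28^0.82 = 0.42 * 15.369848

6.4553 L/h


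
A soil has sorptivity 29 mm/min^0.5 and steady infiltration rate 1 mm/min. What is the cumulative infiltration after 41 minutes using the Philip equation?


F = S*sqrt(t) + A*t
F = 29*sqrt(41) + 1*41
F = 29*6.403124 + 41

226.6906 mm


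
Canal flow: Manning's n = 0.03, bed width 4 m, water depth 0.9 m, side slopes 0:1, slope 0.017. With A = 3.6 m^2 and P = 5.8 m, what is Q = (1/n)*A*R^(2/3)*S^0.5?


R = A/P = 3.6/5.8 = 0.620690
Q = (1/0.03) * 3.6 * 0.620690^(2/3) * 0.017^0.5

11.3847 m^3/s


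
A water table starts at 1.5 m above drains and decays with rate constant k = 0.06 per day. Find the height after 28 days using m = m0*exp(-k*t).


m = m0 * exp(-k*t)
m = 1.5 * exp(-0.06 * 28)
m = 1.5 * exp(-1.6800)

0.2796 m


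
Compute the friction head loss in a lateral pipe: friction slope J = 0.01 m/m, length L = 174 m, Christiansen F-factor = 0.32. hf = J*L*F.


hf = J * L * F = 0.01 * 174 * 0.32 = 0.5568 m

0.5568 m


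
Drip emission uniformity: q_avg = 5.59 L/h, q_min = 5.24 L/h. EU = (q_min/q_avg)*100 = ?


EU = (q_min/q_avg)*100 = (5.24/5.59)*100 = 93.7388%

93.7388 %


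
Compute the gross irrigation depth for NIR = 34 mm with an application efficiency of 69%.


Ea = 69% = 0.69
GID = NIR / Ea = 34 / 0.69 = 49.2754 mm

49.2754 mm


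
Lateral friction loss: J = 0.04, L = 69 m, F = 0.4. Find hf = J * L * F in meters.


hf = J * L * F = 0.04 * 69 * 0.4 = 1.1040 m

1.1040 m


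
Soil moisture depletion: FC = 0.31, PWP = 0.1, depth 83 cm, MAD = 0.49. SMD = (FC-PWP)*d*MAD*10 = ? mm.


SMD = (FC - PWP) * d * MAD * 10
SMD = (0.31 - 0.1) * 83 * 0.49 * 10
SMD = 0.2100 * 83 * 0.49 * 10

85.4070 mm


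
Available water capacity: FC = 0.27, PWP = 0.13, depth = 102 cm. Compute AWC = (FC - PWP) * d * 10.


AWC = (FC - PWP) * d * 10
AWC = (0.27 - 0.13) * 102 * 10
AWC = 0.1400 * 102 * 10

142.8000 mm


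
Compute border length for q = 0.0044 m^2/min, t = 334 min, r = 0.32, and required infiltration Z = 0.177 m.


L = q*t/((1+r)*Z)
L = 0.0044*334/((1+0.32)*0.177)
L = 1.4696/0.23364

6.2900 m


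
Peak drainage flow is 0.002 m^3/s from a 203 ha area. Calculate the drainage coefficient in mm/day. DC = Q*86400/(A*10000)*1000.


DC = Q * 86400 / (A * 10000) * 1000
DC = 0.002 * 86400 / (203 * 10000) * 1000
DC = 172800.0000 / 2030000

0.0851 mm/day


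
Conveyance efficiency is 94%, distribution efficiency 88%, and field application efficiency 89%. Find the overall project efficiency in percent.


Ec = 0.94, Eb = 0.88, Ea = 0.89
E = 0.94 * 0.88 * 0.89 * 100 = 73.6208%

73.6208 %


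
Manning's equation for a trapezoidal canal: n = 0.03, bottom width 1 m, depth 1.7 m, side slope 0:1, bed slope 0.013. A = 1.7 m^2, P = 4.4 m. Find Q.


R = A/P = 1.7/4.4 = 0.386364
Q = (1/0.03) * 1.7 * 0.386364^(2/3) * 0.013^0.5

3.4274 m^3/s


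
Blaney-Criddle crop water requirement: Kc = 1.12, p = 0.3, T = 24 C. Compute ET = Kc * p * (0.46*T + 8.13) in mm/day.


ET = Kc * p * (0.46*T + 8.13)
ET = 1.12 * 0.3 * (0.46*24 + 8.13)
ET = 1.12 * 0.3 * 19.1700

6.4411 mm/day


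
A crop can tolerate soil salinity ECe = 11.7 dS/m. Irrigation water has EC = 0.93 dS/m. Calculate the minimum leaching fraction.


LR = ECiw / (5*ECe - ECiw)
LR = 0.93 / (5*11.7 - 0.93)
LR = 0.93 / 57.5700

0.0162


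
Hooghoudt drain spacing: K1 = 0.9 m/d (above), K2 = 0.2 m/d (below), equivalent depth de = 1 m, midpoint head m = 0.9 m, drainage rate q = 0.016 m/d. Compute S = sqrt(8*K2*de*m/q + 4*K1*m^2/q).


S^2 = 8*K2*de*m/q + 4*K1*m^2/q
S^2 = 8*0.2*1*0.9/0.016 + 4*0.9*0.9^2/0.016
S = sqrt(272.2500)

16.5000 m


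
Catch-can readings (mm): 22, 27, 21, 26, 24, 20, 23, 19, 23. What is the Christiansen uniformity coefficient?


mean = 22.777778 mm
MAD = 2.024691 mm
CU = (1 - 2.024691/22.777778)*100

91.1111 %


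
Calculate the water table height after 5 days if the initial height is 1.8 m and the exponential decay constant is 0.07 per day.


m = m0 * exp(-k*t)
m = 1.8 * exp(-0.07 * 5)
m = 1.8 * exp(-0.3500)

1.2684 m


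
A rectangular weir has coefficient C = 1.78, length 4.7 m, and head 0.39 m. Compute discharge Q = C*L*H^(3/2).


Q = C * L * H^(3/2) = 1.78 * 4.7 * 0.39^1.5 = 1.78 * 4.7 * 0.243555

2.0376 m^3/s


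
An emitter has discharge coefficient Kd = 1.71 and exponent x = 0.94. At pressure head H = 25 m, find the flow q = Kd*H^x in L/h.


q = Kd * H^x = 1.71 * 25^0.94 = 1.71 * 20.609317

35.2419 L/h


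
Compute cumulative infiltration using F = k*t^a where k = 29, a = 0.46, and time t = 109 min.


F = k * t^a = 29 * 109^0.46
F = 29 * 8.653986

250.9656 mm


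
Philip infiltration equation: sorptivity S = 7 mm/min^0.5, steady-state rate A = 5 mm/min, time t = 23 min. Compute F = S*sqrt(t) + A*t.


F = S*sqrt(t) + A*t
F = 7*sqrt(23) + 5*23
F = 7*4.795832 + 115

148.5708 mm


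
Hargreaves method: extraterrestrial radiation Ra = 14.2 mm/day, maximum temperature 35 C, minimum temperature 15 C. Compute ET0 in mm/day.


Tmean = (Tmax + Tmin)/2 = (35 + 15)/2 = 25.0
ET0 = 0.0023 * 14.2 * (25.0 + 17.8) * sqrt(35 - 15)
ET0 = 0.0023 * 14.2 * 42.8 * 4.472136

6.2514 mm/day


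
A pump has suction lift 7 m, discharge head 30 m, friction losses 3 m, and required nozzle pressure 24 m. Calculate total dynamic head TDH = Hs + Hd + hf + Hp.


TDH = Hs + Hd + hf + Hp = 7 + 30 + 3 + 24 = 64

64 m


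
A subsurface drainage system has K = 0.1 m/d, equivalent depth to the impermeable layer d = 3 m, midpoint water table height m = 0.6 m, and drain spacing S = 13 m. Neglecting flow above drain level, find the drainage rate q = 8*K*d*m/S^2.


q = 8*K*d*m/S^2
q = 8*0.1*3*0.6/13^2
q = 1.4400 / 169

0.0085 m/d


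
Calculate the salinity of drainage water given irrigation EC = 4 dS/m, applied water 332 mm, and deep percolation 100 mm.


EC_dw = EC_iw * D_iw / D_dw
EC_dw = 4 * 332 / 100
EC_dw = 1328 / 100

13.2800 dS/m


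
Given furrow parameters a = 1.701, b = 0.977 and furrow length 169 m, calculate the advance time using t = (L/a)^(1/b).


t = (L/a)^(1/b)
t = (169/1.701)^(1/0.977)
t = 99.353322^(1/0.977)

110.7131 min


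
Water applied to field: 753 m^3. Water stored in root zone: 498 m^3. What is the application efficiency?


Ea = V_root / V_field * 100 = 498 / 753 * 100 = 66.1355%

66.1355 %


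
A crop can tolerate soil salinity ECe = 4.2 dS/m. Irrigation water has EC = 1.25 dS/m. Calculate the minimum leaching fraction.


LR = ECiw / (5*ECe - ECiw)
LR = 1.25 / (5*4.2 - 1.25)
LR = 1.25 / 19.7500

0.0633


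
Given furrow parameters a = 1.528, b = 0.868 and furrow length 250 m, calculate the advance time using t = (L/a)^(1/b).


t = (L/a)^(1/b)
t = (250/1.528)^(1/0.868)
t = 163.612565^(1/0.868)

355.2058 min


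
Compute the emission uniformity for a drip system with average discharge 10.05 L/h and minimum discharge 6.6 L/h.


EU = (q_min/q_avg)*100 = (6.6/10.05)*100 = 65.6716%

65.6716 %


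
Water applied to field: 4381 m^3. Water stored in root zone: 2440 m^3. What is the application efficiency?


Ea = V_root / V_field * 100 = 2440 / 4381 * 100 = 55.6950%

55.6950 %


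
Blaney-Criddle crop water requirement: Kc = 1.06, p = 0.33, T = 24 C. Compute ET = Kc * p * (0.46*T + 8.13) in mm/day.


ET = Kc * p * (0.46*T + 8.13)
ET = 1.06 * 0.33 * (0.46*24 + 8.13)
ET = 1.06 * 0.33 * 19.1700

6.7057 mm/day


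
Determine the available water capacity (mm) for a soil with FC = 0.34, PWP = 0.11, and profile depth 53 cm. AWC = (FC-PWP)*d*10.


AWC = (FC - PWP) * d * 10
AWC = (0.34 - 0.11) * 53 * 10
AWC = 0.2300 * 53 * 10

121.9000 mm


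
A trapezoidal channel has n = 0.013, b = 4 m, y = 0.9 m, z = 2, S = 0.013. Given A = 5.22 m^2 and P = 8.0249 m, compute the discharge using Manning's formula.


R = A/P = 5.22/8.0249 = 0.650475
Q = (1/0.013) * 5.22 * 0.650475^(2/3) * 0.013^0.5

34.3705 m^3/s


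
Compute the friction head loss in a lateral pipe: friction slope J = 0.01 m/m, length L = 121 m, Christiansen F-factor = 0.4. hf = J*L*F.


hf = J * L * F = 0.01 * 121 * 0.4 = 0.4840 m

0.4840 m


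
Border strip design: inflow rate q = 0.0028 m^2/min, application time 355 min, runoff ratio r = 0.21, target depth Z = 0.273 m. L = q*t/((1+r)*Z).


L = q*t/((1+r)*Z)
L = 0.0028*355/((1+0.21)*0.273)
L = 0.994/0.33033

3.0091 m


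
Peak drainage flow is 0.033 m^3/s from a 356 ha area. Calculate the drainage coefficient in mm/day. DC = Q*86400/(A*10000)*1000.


DC = Q * 86400 / (A * 10000) * 1000
DC = 0.033 * 86400 / (356 * 10000) * 1000
DC = 2851200.0000 / 3560000

0.8009 mm/day


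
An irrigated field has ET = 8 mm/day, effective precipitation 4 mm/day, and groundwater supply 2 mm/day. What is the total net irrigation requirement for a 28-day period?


Daily deficit = ET - Pe - GW = 8 - 4 - 2 = 2 mm/day
NIR = 2 * 28 = 56 mm

56.0000 mm


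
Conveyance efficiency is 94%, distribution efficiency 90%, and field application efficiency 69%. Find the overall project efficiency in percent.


Ec = 0.94, Eb = 0.9, Ea = 0.69
E = 0.94 * 0.9 * 0.69 * 100 = 58.3740%

58.3740 %


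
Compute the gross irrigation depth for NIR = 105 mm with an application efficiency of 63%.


Ea = 63% = 0.63
GID = NIR / Ea = 105 / 0.63 = 166.6667 mm

166.6667 mm


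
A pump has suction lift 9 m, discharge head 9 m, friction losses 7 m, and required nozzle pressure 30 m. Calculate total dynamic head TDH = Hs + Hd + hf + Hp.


TDH = Hs + Hd + hf + Hp = 9 + 9 + 7 + 30 = 55

55 m


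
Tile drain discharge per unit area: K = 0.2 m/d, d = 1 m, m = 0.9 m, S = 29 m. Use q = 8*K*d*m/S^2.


q = 8*K*d*m/S^2
q = 8*0.2*1*0.9/29^2
q = 1.4400 / 841

0.0017 m/d


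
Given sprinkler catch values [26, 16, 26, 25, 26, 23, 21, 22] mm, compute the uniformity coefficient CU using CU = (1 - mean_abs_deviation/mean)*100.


mean = 23.125000 mm
MAD = 2.625000 mm
CU = (1 - 2.625000/23.125000)*100

88.6486 %


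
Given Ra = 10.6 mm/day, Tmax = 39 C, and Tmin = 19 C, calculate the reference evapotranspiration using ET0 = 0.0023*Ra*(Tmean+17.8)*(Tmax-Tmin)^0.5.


Tmean = (Tmax + Tmin)/2 = (39 + 19)/2 = 29.0
ET0 = 0.0023 * 10.6 * (29.0 + 17.8) * sqrt(39 - 19)
ET0 = 0.0023 * 10.6 * 46.8 * 4.472136

5.1026 mm/day


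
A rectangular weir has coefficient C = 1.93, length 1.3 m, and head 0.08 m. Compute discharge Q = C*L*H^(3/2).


Q = C * L * H^(3/2) = 1.93 * 1.3 * 0.08^1.5 = 1.93 * 1.3 * 0.022627

0.0568 m^3/s


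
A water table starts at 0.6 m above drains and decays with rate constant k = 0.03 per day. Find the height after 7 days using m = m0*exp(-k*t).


m = m0 * exp(-k*t)
m = 0.6 * exp(-0.03 * 7)
m = 0.6 * exp(-0.2100)

0.4864 m


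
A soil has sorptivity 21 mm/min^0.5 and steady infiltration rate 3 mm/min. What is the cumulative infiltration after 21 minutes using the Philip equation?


F = S*sqrt(t) + A*t
F = 21*sqrt(21) + 3*21
F = 21*4.582576 + 63

159.2341 mm


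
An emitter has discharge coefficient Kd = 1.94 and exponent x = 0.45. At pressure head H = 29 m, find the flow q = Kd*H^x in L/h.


q = Kd * H^x = 1.94 * 29^0.45 = 1.94 * 4.550709

8.8284 L/h


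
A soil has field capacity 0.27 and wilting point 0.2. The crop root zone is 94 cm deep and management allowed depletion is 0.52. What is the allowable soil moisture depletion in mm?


SMD = (FC - PWP) * d * MAD * 10
SMD = (0.27 - 0.2) * 94 * 0.52 * 10
SMD = 0.0700 * 94 * 0.52 * 10

34.2160 mm


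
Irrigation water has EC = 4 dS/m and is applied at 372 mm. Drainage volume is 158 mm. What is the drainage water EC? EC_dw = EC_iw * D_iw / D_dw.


EC_dw = EC_iw * D_iw / D_dw
EC_dw = 4 * 372 / 158
EC_dw = 1488 / 158

9.4177 dS/m


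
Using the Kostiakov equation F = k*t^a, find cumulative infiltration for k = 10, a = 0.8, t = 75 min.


F = k * t^a = 10 * 75^0.8
F = 10 * 31.626345

316.2635 mm


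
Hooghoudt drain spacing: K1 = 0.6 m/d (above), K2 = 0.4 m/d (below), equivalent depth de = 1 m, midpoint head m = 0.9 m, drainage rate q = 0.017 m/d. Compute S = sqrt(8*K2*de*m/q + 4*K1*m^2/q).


S^2 = 8*K2*de*m/q + 4*K1*m^2/q
S^2 = 8*0.4*1*0.9/0.017 + 4*0.6*0.9^2/0.017
S = sqrt(283.7647)

16.8453 m


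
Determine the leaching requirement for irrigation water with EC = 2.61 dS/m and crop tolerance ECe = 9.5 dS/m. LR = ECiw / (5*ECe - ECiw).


LR = ECiw / (5*ECe - ECiw)
LR = 2.61 / (5*9.5 - 2.61)
LR = 2.61 / 44.8900

0.0581


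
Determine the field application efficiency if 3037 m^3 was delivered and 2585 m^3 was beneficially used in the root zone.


Ea = V_root / V_field * 100 = 2585 / 3037 * 100 = 85.1169%

85.1169 %


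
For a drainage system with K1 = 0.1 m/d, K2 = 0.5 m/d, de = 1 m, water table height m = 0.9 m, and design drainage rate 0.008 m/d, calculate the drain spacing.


S^2 = 8*K2*de*m/q + 4*K1*m^2/q
S^2 = 8*0.5*1*0.9/0.008 + 4*0.1*0.9^2/0.008
S = sqrt(490.5000)

22.1472 m


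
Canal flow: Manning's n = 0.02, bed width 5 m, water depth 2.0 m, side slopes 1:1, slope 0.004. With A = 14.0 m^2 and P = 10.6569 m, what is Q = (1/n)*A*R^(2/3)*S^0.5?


R = A/P = 14.0/10.6569 = 1.313703
Q = (1/0.02) * 14.0 * 1.313703^(2/3) * 0.004^0.5

53.1039 m^3/s


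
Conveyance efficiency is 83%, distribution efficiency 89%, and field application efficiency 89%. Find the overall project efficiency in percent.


Ec = 0.83, Eb = 0.89, Ea = 0.89
E = 0.83 * 0.89 * 0.89 * 100 = 65.7443%

65.7443 %


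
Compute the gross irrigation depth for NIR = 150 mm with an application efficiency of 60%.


Ea = 60% = 0.6
GID = NIR / Ea = 150 / 0.6 = 250.0000 mm

250.0000 mm


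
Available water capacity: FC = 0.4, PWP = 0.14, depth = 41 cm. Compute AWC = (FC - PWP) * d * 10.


AWC = (FC - PWP) * d * 10
AWC = (0.4 - 0.14) * 41 * 10
AWC = 0.2600 * 41 * 10

106.6000 mm


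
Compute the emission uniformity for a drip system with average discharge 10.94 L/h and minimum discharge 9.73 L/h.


EU = (q_min/q_avg)*100 = (9.73/10.94)*100 = 88.9397%

88.9397 %


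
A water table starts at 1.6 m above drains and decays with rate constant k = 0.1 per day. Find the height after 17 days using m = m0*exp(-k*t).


m = m0 * exp(-k*t)
m = 1.6 * exp(-0.1 * 17)
m = 1.6 * exp(-1.7000)

0.2923 m


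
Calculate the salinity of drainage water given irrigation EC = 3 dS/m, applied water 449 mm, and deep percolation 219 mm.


EC_dw = EC_iw * D_iw / D_dw
EC_dw = 3 * 449 / 219
EC_dw = 1347 / 219

6.1507 dS/m


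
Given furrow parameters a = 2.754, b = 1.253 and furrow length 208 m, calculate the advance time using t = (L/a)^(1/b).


t = (L/a)^(1/b)
t = (208/2.754)^(1/1.253)
t = 75.526507^(1/1.253)

31.5415 min


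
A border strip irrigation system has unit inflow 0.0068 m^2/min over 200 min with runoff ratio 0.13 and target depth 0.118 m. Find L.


L = q*t/((1+r)*Z)
L = 0.0068*200/((1+0.13)*0.118)
L = 1.36/0.13334

10.1995 m


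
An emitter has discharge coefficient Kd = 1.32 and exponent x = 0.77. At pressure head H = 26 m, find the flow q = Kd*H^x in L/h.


q = Kd * H^x = 1.32 * 26^0.77 = 1.32 * 12.289366

16.2220 L/h


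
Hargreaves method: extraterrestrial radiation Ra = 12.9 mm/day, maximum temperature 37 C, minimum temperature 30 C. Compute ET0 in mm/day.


Tmean = (Tmax + Tmin)/2 = (37 + 30)/2 = 33.5
ET0 = 0.0023 * 12.9 * (33.5 + 17.8) * sqrt(37 - 30)
ET0 = 0.0023 * 12.9 * 51.3 * 2.645751

4.0270 mm/day


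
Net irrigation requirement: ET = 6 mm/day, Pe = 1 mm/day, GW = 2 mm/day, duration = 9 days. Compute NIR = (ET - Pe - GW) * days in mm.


Daily deficit = ET - Pe - GW = 6 - 1 - 2 = 3 mm/day
NIR = 3 * 9 = 27 mm

27.0000 mm


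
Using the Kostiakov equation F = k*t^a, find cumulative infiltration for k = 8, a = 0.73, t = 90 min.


F = k * t^a = 8 * 90^0.73
F = 8 * 26.705274

213.6422 mm


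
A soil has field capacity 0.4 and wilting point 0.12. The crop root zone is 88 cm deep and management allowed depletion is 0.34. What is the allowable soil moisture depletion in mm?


SMD = (FC - PWP) * d * MAD * 10
SMD = (0.4 - 0.12) * 88 * 0.34 * 10
SMD = 0.2800 * 88 * 0.34 * 10

83.7760 mm


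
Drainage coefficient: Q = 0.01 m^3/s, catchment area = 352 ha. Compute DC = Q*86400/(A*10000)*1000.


DC = Q * 86400 / (A * 10000) * 1000
DC = 0.01 * 86400 / (352 * 10000) * 1000
DC = 864000.0000 / 3520000

0.2455 mm/day


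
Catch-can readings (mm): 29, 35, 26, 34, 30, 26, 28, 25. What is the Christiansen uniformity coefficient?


mean = 29.125000 mm
MAD = 2.906250 mm
CU = (1 - 2.906250/29.125000)*100

90.0215 %


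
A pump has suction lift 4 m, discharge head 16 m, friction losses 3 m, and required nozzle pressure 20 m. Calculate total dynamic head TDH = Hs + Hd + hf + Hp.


TDH = Hs + Hd + hf + Hp = 4 + 16 + 3 + 20 = 43

43 m


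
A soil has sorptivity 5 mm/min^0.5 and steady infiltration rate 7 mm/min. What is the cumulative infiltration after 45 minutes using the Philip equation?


F = S*sqrt(t) + A*t
F = 5*sqrt(45) + 7*45
F = 5*6.708204 + 315

348.5410 mm


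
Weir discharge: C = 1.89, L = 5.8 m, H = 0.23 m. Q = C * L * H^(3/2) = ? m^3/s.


Q = C * L * H^(3/2) = 1.89 * 5.8 * 0.23^1.5 = 1.89 * 5.8 * 0.110304

1.2092 m^3/s


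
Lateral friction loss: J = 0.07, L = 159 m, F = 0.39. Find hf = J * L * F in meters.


hf = J * L * F = 0.07 * 159 * 0.39 = 4.3407 m

4.3407 m


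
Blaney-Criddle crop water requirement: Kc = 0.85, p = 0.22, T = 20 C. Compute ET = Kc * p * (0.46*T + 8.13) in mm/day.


ET = Kc * p * (0.46*T + 8.13)
ET = 0.85 * 0.22 * (0.46*20 + 8.13)
ET = 0.85 * 0.22 * 17.3300

3.2407 mm/day


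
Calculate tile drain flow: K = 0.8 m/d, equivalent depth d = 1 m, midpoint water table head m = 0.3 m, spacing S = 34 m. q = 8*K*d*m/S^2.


q = 8*K*d*m/S^2
q = 8*0.8*1*0.3/34^2
q = 1.9200 / 1156

0.0017 m/d


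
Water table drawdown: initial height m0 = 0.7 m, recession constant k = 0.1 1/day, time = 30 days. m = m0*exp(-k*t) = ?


m = m0 * exp(-k*t)
m = 0.7 * exp(-0.1 * 30)
m = 0.7 * exp(-3.0000)

0.0349 m


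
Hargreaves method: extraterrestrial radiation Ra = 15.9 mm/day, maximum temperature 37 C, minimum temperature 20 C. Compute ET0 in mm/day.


Tmean = (Tmax + Tmin)/2 = (37 + 20)/2 = 28.5
ET0 = 0.0023 * 15.9 * (28.5 + 17.8) * sqrt(37 - 20)
ET0 = 0.0023 * 15.9 * 46.3 * 4.123106

6.9812 mm/day
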